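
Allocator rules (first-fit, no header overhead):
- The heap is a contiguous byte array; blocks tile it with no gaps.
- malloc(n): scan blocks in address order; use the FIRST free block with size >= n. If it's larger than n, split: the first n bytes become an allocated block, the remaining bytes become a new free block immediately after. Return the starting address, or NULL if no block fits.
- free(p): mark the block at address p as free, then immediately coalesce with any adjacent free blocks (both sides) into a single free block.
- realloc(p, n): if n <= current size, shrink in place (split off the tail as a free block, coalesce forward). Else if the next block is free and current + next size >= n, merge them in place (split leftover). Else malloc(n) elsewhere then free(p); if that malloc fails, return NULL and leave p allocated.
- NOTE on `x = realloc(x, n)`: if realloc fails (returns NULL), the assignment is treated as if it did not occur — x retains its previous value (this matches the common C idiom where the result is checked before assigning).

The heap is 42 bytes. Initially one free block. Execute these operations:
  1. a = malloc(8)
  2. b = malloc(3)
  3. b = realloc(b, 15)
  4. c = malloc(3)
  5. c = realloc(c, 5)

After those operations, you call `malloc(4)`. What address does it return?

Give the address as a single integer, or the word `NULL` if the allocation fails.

Op 1: a = malloc(8) -> a = 0; heap: [0-7 ALLOC][8-41 FREE]
Op 2: b = malloc(3) -> b = 8; heap: [0-7 ALLOC][8-10 ALLOC][11-41 FREE]
Op 3: b = realloc(b, 15) -> b = 8; heap: [0-7 ALLOC][8-22 ALLOC][23-41 FREE]
Op 4: c = malloc(3) -> c = 23; heap: [0-7 ALLOC][8-22 ALLOC][23-25 ALLOC][26-41 FREE]
Op 5: c = realloc(c, 5) -> c = 23; heap: [0-7 ALLOC][8-22 ALLOC][23-27 ALLOC][28-41 FREE]
malloc(4): first-fit scan over [0-7 ALLOC][8-22 ALLOC][23-27 ALLOC][28-41 FREE] -> 28

Answer: 28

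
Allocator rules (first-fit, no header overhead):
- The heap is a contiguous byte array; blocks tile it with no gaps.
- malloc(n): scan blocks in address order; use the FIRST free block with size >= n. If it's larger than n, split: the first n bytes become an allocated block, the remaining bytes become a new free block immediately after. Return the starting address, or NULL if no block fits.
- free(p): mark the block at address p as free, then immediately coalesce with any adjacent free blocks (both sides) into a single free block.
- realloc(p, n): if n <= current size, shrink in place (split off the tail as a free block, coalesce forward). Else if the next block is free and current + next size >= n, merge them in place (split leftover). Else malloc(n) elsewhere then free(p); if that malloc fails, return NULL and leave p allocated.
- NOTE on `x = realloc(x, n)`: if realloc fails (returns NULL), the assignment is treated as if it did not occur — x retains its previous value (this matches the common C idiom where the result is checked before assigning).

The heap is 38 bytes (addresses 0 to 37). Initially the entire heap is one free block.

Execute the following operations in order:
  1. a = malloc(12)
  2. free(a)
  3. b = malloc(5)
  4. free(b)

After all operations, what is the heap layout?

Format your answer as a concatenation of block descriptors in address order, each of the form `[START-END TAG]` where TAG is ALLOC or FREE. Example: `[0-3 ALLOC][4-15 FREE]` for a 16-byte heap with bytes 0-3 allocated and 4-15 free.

Answer: [0-37 FREE]

Derivation:
Op 1: a = malloc(12) -> a = 0; heap: [0-11 ALLOC][12-37 FREE]
Op 2: free(a) -> (freed a); heap: [0-37 FREE]
Op 3: b = malloc(5) -> b = 0; heap: [0-4 ALLOC][5-37 FREE]
Op 4: free(b) -> (freed b); heap: [0-37 FREE]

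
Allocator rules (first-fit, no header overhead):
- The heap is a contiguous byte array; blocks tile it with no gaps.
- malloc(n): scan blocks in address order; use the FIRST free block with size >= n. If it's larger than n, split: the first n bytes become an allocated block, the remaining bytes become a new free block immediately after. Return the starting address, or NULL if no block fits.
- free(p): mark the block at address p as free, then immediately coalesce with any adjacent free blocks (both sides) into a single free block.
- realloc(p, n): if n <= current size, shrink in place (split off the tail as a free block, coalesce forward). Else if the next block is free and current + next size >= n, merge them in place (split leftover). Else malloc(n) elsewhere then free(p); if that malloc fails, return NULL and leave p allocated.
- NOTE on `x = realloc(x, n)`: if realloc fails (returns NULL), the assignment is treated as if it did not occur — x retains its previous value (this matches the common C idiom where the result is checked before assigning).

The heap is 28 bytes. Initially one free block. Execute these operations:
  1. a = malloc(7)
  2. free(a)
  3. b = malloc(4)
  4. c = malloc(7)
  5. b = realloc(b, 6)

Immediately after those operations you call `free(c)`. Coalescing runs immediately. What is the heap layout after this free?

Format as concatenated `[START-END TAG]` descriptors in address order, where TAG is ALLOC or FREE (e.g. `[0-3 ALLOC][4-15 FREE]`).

Op 1: a = malloc(7) -> a = 0; heap: [0-6 ALLOC][7-27 FREE]
Op 2: free(a) -> (freed a); heap: [0-27 FREE]
Op 3: b = malloc(4) -> b = 0; heap: [0-3 ALLOC][4-27 FREE]
Op 4: c = malloc(7) -> c = 4; heap: [0-3 ALLOC][4-10 ALLOC][11-27 FREE]
Op 5: b = realloc(b, 6) -> b = 11; heap: [0-3 FREE][4-10 ALLOC][11-16 ALLOC][17-27 FREE]
free(c): c = 4 -> block [4-10 ALLOC]; mark free, coalesce with adjacent free neighbors -> [0-10 FREE][11-16 ALLOC][17-27 FREE]

Answer: [0-10 FREE][11-16 ALLOC][17-27 FREE]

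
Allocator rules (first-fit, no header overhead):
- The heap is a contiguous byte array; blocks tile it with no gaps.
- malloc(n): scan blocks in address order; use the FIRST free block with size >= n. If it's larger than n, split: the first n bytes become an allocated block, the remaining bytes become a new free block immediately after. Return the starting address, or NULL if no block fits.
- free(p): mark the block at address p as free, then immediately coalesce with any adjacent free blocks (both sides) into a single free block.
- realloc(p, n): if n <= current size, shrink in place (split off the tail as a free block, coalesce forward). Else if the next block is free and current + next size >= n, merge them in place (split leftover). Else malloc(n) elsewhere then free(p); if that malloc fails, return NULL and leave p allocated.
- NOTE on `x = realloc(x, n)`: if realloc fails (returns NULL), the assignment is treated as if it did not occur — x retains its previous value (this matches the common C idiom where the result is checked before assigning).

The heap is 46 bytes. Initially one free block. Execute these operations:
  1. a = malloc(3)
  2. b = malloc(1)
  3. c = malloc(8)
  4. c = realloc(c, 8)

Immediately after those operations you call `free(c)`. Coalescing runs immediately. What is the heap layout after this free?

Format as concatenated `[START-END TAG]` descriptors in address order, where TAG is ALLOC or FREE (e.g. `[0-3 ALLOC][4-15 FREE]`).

Op 1: a = malloc(3) -> a = 0; heap: [0-2 ALLOC][3-45 FREE]
Op 2: b = malloc(1) -> b = 3; heap: [0-2 ALLOC][3-3 ALLOC][4-45 FREE]
Op 3: c = malloc(8) -> c = 4; heap: [0-2 ALLOC][3-3 ALLOC][4-11 ALLOC][12-45 FREE]
Op 4: c = realloc(c, 8) -> c = 4; heap: [0-2 ALLOC][3-3 ALLOC][4-11 ALLOC][12-45 FREE]
free(c): c = 4 -> block [4-11 ALLOC]; mark free, coalesce with adjacent free neighbors -> [0-2 ALLOC][3-3 ALLOC][4-45 FREE]

Answer: [0-2 ALLOC][3-3 ALLOC][4-45 FREE]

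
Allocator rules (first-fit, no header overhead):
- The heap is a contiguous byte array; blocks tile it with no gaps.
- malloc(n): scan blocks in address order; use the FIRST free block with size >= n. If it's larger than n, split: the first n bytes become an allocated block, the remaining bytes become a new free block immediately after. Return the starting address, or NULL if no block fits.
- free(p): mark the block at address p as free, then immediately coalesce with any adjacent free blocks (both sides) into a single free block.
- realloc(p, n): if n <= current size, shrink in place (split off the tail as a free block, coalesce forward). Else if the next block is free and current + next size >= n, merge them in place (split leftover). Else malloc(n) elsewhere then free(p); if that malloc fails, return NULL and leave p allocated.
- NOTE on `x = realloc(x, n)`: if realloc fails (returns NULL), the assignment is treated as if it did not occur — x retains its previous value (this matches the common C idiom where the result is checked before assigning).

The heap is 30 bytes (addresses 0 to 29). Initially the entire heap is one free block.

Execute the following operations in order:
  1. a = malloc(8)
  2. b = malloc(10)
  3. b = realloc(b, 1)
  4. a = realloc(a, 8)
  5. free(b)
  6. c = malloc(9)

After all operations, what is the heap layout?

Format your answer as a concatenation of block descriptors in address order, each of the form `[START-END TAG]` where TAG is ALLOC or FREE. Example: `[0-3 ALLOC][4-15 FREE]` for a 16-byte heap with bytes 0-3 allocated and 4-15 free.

Op 1: a = malloc(8) -> a = 0; heap: [0-7 ALLOC][8-29 FREE]
Op 2: b = malloc(10) -> b = 8; heap: [0-7 ALLOC][8-17 ALLOC][18-29 FREE]
Op 3: b = realloc(b, 1) -> b = 8; heap: [0-7 ALLOC][8-8 ALLOC][9-29 FREE]
Op 4: a = realloc(a, 8) -> a = 0; heap: [0-7 ALLOC][8-8 ALLOC][9-29 FREE]
Op 5: free(b) -> (freed b); heap: [0-7 ALLOC][8-29 FREE]
Op 6: c = malloc(9) -> c = 8; heap: [0-7 ALLOC][8-16 ALLOC][17-29 FREE]

Answer: [0-7 ALLOC][8-16 ALLOC][17-29 FREE]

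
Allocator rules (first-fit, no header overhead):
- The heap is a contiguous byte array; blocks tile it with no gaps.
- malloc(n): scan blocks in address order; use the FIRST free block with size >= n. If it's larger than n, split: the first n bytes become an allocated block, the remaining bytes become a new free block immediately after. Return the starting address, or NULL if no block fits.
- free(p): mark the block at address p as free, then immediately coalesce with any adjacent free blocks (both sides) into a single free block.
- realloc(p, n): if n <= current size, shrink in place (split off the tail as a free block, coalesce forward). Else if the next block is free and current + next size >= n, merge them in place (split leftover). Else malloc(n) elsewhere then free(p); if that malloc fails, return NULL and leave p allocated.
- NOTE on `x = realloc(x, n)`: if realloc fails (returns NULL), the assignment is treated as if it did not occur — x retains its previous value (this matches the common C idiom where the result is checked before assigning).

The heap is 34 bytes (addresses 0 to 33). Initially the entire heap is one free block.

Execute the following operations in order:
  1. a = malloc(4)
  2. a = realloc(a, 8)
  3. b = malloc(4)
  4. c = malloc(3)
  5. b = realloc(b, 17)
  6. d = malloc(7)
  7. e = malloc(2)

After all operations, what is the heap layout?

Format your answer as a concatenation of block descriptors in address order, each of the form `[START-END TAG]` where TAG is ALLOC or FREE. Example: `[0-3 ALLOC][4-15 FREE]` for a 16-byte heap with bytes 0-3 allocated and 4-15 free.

Op 1: a = malloc(4) -> a = 0; heap: [0-3 ALLOC][4-33 FREE]
Op 2: a = realloc(a, 8) -> a = 0; heap: [0-7 ALLOC][8-33 FREE]
Op 3: b = malloc(4) -> b = 8; heap: [0-7 ALLOC][8-11 ALLOC][12-33 FREE]
Op 4: c = malloc(3) -> c = 12; heap: [0-7 ALLOC][8-11 ALLOC][12-14 ALLOC][15-33 FREE]
Op 5: b = realloc(b, 17) -> b = 15; heap: [0-7 ALLOC][8-11 FREE][12-14 ALLOC][15-31 ALLOC][32-33 FREE]
Op 6: d = malloc(7) -> d = NULL; heap: [0-7 ALLOC][8-11 FREE][12-14 ALLOC][15-31 ALLOC][32-33 FREE]
Op 7: e = malloc(2) -> e = 8; heap: [0-7 ALLOC][8-9 ALLOC][10-11 FREE][12-14 ALLOC][15-31 ALLOC][32-33 FREE]

Answer: [0-7 ALLOC][8-9 ALLOC][10-11 FREE][12-14 ALLOC][15-31 ALLOC][32-33 FREE]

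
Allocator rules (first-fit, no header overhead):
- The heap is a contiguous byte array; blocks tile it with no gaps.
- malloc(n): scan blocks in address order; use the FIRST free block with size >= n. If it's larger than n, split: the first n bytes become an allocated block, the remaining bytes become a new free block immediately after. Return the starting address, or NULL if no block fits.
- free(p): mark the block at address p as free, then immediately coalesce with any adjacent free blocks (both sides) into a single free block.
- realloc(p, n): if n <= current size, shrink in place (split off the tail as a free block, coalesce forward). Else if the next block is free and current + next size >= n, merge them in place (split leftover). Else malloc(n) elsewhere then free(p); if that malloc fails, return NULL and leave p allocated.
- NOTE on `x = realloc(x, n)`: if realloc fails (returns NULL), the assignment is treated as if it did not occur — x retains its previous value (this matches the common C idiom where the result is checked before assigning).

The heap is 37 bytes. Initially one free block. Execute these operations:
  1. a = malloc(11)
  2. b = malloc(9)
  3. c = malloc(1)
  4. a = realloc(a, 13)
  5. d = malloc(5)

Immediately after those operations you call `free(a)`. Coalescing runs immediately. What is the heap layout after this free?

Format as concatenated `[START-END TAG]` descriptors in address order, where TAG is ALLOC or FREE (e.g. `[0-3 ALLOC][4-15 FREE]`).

Answer: [0-4 ALLOC][5-10 FREE][11-19 ALLOC][20-20 ALLOC][21-36 FREE]

Derivation:
Op 1: a = malloc(11) -> a = 0; heap: [0-10 ALLOC][11-36 FREE]
Op 2: b = malloc(9) -> b = 11; heap: [0-10 ALLOC][11-19 ALLOC][20-36 FREE]
Op 3: c = malloc(1) -> c = 20; heap: [0-10 ALLOC][11-19 ALLOC][20-20 ALLOC][21-36 FREE]
Op 4: a = realloc(a, 13) -> a = 21; heap: [0-10 FREE][11-19 ALLOC][20-20 ALLOC][21-33 ALLOC][34-36 FREE]
Op 5: d = malloc(5) -> d = 0; heap: [0-4 ALLOC][5-10 FREE][11-19 ALLOC][20-20 ALLOC][21-33 ALLOC][34-36 FREE]
free(a): a = 21 -> block [21-33 ALLOC]; mark free, coalesce with adjacent free neighbors -> [0-4 ALLOC][5-10 FREE][11-19 ALLOC][20-20 ALLOC][21-36 FREE]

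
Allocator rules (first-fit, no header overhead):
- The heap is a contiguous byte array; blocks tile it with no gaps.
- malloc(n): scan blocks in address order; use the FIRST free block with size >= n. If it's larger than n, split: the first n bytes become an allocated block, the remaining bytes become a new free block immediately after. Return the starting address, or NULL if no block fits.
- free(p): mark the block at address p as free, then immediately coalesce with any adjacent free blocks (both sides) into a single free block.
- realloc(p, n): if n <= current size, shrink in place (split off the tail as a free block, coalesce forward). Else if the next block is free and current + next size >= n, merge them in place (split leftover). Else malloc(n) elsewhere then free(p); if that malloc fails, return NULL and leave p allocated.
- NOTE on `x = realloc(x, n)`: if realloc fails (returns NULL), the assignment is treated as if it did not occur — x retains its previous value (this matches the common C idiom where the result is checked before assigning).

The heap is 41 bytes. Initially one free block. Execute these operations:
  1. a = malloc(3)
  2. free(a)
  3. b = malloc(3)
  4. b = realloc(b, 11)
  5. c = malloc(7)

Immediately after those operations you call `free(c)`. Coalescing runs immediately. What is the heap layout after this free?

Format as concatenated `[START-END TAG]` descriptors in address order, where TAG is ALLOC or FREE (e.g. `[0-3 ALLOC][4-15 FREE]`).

Op 1: a = malloc(3) -> a = 0; heap: [0-2 ALLOC][3-40 FREE]
Op 2: free(a) -> (freed a); heap: [0-40 FREE]
Op 3: b = malloc(3) -> b = 0; heap: [0-2 ALLOC][3-40 FREE]
Op 4: b = realloc(b, 11) -> b = 0; heap: [0-10 ALLOC][11-40 FREE]
Op 5: c = malloc(7) -> c = 11; heap: [0-10 ALLOC][11-17 ALLOC][18-40 FREE]
free(c): c = 11 -> block [11-17 ALLOC]; mark free, coalesce with adjacent free neighbors -> [0-10 ALLOC][11-40 FREE]

Answer: [0-10 ALLOC][11-40 FREE]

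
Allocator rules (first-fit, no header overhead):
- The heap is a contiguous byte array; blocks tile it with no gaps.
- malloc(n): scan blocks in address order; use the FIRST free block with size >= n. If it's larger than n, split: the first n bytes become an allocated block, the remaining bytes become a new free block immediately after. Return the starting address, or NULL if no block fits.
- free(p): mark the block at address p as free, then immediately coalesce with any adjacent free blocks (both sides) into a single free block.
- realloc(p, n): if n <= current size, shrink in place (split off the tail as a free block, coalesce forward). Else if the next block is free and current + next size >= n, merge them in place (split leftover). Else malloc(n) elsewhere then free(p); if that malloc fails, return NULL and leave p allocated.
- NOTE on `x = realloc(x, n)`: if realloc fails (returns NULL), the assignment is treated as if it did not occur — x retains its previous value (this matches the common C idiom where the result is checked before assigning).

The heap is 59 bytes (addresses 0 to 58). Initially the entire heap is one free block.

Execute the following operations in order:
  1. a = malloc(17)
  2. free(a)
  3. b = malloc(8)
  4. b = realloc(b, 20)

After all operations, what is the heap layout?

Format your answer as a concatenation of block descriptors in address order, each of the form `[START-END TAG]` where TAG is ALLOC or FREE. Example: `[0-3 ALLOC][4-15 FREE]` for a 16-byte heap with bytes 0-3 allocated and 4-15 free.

Answer: [0-19 ALLOC][20-58 FREE]

Derivation:
Op 1: a = malloc(17) -> a = 0; heap: [0-16 ALLOC][17-58 FREE]
Op 2: free(a) -> (freed a); heap: [0-58 FREE]
Op 3: b = malloc(8) -> b = 0; heap: [0-7 ALLOC][8-58 FREE]
Op 4: b = realloc(b, 20) -> b = 0; heap: [0-19 ALLOC][20-58 FREE]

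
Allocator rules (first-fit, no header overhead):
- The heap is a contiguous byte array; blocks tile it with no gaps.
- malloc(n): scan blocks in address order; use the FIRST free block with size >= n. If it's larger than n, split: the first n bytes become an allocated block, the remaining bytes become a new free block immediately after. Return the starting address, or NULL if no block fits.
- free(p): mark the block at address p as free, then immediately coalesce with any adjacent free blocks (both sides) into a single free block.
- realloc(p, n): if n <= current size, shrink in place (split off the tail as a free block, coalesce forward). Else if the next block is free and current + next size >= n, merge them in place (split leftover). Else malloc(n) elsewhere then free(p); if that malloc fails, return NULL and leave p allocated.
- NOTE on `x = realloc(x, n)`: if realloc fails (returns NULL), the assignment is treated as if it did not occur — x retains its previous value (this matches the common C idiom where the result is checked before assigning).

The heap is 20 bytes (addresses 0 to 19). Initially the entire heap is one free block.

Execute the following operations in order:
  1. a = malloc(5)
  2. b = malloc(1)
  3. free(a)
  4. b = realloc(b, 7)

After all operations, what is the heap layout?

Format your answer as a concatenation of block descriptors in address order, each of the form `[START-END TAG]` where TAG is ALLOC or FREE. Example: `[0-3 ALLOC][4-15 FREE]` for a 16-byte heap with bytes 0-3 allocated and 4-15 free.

Op 1: a = malloc(5) -> a = 0; heap: [0-4 ALLOC][5-19 FREE]
Op 2: b = malloc(1) -> b = 5; heap: [0-4 ALLOC][5-5 ALLOC][6-19 FREE]
Op 3: free(a) -> (freed a); heap: [0-4 FREE][5-5 ALLOC][6-19 FREE]
Op 4: b = realloc(b, 7) -> b = 5; heap: [0-4 FREE][5-11 ALLOC][12-19 FREE]

Answer: [0-4 FREE][5-11 ALLOC][12-19 FREE]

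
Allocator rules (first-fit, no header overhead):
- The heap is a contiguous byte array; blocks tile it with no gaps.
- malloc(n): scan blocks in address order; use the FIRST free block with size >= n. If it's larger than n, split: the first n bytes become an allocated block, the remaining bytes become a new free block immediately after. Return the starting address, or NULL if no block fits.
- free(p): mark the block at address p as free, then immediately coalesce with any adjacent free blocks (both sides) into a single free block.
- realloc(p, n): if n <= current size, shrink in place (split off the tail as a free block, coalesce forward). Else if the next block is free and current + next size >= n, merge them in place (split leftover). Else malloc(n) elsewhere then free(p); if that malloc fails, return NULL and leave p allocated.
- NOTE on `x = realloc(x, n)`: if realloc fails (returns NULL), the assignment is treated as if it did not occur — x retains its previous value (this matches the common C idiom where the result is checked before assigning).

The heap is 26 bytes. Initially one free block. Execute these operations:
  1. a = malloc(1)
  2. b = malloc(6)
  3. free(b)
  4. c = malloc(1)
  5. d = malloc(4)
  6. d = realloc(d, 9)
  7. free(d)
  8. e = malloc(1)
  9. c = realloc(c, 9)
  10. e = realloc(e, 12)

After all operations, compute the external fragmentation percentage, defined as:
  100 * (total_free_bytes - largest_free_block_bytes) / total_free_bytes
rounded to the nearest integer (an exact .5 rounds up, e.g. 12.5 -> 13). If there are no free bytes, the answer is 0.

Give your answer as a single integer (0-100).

Answer: 50

Derivation:
Op 1: a = malloc(1) -> a = 0; heap: [0-0 ALLOC][1-25 FREE]
Op 2: b = malloc(6) -> b = 1; heap: [0-0 ALLOC][1-6 ALLOC][7-25 FREE]
Op 3: free(b) -> (freed b); heap: [0-0 ALLOC][1-25 FREE]
Op 4: c = malloc(1) -> c = 1; heap: [0-0 ALLOC][1-1 ALLOC][2-25 FREE]
Op 5: d = malloc(4) -> d = 2; heap: [0-0 ALLOC][1-1 ALLOC][2-5 ALLOC][6-25 FREE]
Op 6: d = realloc(d, 9) -> d = 2; heap: [0-0 ALLOC][1-1 ALLOC][2-10 ALLOC][11-25 FREE]
Op 7: free(d) -> (freed d); heap: [0-0 ALLOC][1-1 ALLOC][2-25 FREE]
Op 8: e = malloc(1) -> e = 2; heap: [0-0 ALLOC][1-1 ALLOC][2-2 ALLOC][3-25 FREE]
Op 9: c = realloc(c, 9) -> c = 3; heap: [0-0 ALLOC][1-1 FREE][2-2 ALLOC][3-11 ALLOC][12-25 FREE]
Op 10: e = realloc(e, 12) -> e = 12; heap: [0-0 ALLOC][1-2 FREE][3-11 ALLOC][12-23 ALLOC][24-25 FREE]
Free blocks: [2 2] total_free=4 largest=2 -> 100*(4-2)/4 = 200/4 = 50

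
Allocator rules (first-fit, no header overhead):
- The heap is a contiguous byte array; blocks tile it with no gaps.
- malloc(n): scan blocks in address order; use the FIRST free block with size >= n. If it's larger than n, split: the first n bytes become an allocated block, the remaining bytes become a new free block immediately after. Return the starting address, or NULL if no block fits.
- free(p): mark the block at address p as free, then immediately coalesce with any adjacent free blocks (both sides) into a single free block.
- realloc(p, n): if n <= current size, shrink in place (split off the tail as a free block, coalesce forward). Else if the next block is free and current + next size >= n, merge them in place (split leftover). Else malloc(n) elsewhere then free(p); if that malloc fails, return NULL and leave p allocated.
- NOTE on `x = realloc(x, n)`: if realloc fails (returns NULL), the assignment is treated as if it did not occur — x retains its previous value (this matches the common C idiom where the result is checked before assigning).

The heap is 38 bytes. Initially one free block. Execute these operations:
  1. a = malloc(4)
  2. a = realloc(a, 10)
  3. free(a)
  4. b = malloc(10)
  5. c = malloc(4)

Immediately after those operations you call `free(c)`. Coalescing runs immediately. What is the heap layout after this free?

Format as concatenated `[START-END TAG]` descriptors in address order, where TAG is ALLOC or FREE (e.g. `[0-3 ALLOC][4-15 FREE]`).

Answer: [0-9 ALLOC][10-37 FREE]

Derivation:
Op 1: a = malloc(4) -> a = 0; heap: [0-3 ALLOC][4-37 FREE]
Op 2: a = realloc(a, 10) -> a = 0; heap: [0-9 ALLOC][10-37 FREE]
Op 3: free(a) -> (freed a); heap: [0-37 FREE]
Op 4: b = malloc(10) -> b = 0; heap: [0-9 ALLOC][10-37 FREE]
Op 5: c = malloc(4) -> c = 10; heap: [0-9 ALLOC][10-13 ALLOC][14-37 FREE]
free(c): c = 10 -> block [10-13 ALLOC]; mark free, coalesce with adjacent free neighbors -> [0-9 ALLOC][10-37 FREE]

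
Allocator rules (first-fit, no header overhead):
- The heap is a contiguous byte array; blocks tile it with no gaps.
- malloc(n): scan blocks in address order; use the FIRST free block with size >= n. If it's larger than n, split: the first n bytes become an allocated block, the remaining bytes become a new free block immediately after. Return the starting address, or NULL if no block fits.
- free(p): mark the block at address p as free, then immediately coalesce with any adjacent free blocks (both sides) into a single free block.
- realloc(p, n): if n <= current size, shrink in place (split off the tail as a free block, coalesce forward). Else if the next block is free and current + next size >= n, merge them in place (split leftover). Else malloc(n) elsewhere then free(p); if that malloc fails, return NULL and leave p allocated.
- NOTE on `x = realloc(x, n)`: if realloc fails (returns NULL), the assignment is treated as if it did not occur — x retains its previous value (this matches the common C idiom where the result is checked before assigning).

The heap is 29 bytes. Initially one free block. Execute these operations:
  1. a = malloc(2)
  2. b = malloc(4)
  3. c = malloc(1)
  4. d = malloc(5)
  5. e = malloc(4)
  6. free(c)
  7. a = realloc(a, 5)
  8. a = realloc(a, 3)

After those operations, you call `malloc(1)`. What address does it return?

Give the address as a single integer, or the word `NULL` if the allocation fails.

Op 1: a = malloc(2) -> a = 0; heap: [0-1 ALLOC][2-28 FREE]
Op 2: b = malloc(4) -> b = 2; heap: [0-1 ALLOC][2-5 ALLOC][6-28 FREE]
Op 3: c = malloc(1) -> c = 6; heap: [0-1 ALLOC][2-5 ALLOC][6-6 ALLOC][7-28 FREE]
Op 4: d = malloc(5) -> d = 7; heap: [0-1 ALLOC][2-5 ALLOC][6-6 ALLOC][7-11 ALLOC][12-28 FREE]
Op 5: e = malloc(4) -> e = 12; heap: [0-1 ALLOC][2-5 ALLOC][6-6 ALLOC][7-11 ALLOC][12-15 ALLOC][16-28 FREE]
Op 6: free(c) -> (freed c); heap: [0-1 ALLOC][2-5 ALLOC][6-6 FREE][7-11 ALLOC][12-15 ALLOC][16-28 FREE]
Op 7: a = realloc(a, 5) -> a = 16; heap: [0-1 FREE][2-5 ALLOC][6-6 FREE][7-11 ALLOC][12-15 ALLOC][16-20 ALLOC][21-28 FREE]
Op 8: a = realloc(a, 3) -> a = 16; heap: [0-1 FREE][2-5 ALLOC][6-6 FREE][7-11 ALLOC][12-15 ALLOC][16-18 ALLOC][19-28 FREE]
malloc(1): first-fit scan over [0-1 FREE][2-5 ALLOC][6-6 FREE][7-11 ALLOC][12-15 ALLOC][16-18 ALLOC][19-28 FREE] -> 0

Answer: 0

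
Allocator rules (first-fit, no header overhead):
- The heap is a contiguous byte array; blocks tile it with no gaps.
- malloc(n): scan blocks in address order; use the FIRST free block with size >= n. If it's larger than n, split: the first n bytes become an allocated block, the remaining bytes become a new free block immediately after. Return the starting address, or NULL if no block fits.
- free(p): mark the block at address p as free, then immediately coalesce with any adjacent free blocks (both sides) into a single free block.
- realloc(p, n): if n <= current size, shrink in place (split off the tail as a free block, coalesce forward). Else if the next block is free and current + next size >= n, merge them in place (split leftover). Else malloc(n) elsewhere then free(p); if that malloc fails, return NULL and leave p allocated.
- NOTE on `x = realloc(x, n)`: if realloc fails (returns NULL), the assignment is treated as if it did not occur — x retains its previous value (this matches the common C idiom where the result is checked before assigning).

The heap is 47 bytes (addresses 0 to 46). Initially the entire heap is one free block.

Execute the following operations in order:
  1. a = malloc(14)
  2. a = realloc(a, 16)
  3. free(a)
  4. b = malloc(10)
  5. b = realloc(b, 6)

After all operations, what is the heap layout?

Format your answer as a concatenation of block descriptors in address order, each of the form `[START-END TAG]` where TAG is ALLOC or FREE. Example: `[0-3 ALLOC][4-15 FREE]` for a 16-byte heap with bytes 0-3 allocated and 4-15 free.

Op 1: a = malloc(14) -> a = 0; heap: [0-13 ALLOC][14-46 FREE]
Op 2: a = realloc(a, 16) -> a = 0; heap: [0-15 ALLOC][16-46 FREE]
Op 3: free(a) -> (freed a); heap: [0-46 FREE]
Op 4: b = malloc(10) -> b = 0; heap: [0-9 ALLOC][10-46 FREE]
Op 5: b = realloc(b, 6) -> b = 0; heap: [0-5 ALLOC][6-46 FREE]

Answer: [0-5 ALLOC][6-46 FREE]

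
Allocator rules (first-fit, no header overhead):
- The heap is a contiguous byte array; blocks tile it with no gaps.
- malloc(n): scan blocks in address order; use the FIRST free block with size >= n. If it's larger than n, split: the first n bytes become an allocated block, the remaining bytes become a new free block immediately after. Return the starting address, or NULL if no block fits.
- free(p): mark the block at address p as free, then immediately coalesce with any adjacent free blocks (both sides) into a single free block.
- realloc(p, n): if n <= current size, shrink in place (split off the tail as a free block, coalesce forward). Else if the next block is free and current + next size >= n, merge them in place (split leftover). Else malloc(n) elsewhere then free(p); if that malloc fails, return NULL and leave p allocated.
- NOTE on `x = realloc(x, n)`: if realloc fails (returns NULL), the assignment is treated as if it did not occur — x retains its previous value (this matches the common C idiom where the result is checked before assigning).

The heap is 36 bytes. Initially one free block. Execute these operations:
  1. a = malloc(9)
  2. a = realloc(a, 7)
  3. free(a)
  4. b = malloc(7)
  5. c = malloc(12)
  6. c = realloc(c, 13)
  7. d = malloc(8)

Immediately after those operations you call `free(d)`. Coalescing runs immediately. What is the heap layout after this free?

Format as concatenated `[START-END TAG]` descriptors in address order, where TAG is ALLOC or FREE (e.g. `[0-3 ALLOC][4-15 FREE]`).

Answer: [0-6 ALLOC][7-19 ALLOC][20-35 FREE]

Derivation:
Op 1: a = malloc(9) -> a = 0; heap: [0-8 ALLOC][9-35 FREE]
Op 2: a = realloc(a, 7) -> a = 0; heap: [0-6 ALLOC][7-35 FREE]
Op 3: free(a) -> (freed a); heap: [0-35 FREE]
Op 4: b = malloc(7) -> b = 0; heap: [0-6 ALLOC][7-35 FREE]
Op 5: c = malloc(12) -> c = 7; heap: [0-6 ALLOC][7-18 ALLOC][19-35 FREE]
Op 6: c = realloc(c, 13) -> c = 7; heap: [0-6 ALLOC][7-19 ALLOC][20-35 FREE]
Op 7: d = malloc(8) -> d = 20; heap: [0-6 ALLOC][7-19 ALLOC][20-27 ALLOC][28-35 FREE]
free(d): d = 20 -> block [20-27 ALLOC]; mark free, coalesce with adjacent free neighbors -> [0-6 ALLOC][7-19 ALLOC][20-35 FREE]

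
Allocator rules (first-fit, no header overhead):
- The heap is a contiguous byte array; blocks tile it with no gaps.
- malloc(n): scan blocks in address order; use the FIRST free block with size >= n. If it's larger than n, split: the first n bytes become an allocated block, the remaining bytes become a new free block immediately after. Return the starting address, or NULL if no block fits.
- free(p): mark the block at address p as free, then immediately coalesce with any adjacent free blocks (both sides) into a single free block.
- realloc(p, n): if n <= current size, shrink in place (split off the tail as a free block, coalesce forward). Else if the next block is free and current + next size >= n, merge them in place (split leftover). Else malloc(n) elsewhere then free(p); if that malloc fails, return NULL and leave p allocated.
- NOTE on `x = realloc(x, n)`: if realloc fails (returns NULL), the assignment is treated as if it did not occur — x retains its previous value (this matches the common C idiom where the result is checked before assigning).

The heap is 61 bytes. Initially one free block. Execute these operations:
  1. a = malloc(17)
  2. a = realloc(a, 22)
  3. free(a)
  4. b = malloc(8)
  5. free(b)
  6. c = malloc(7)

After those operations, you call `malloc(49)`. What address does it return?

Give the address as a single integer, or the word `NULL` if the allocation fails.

Answer: 7

Derivation:
Op 1: a = malloc(17) -> a = 0; heap: [0-16 ALLOC][17-60 FREE]
Op 2: a = realloc(a, 22) -> a = 0; heap: [0-21 ALLOC][22-60 FREE]
Op 3: free(a) -> (freed a); heap: [0-60 FREE]
Op 4: b = malloc(8) -> b = 0; heap: [0-7 ALLOC][8-60 FREE]
Op 5: free(b) -> (freed b); heap: [0-60 FREE]
Op 6: c = malloc(7) -> c = 0; heap: [0-6 ALLOC][7-60 FREE]
malloc(49): first-fit scan over [0-6 ALLOC][7-60 FREE] -> 7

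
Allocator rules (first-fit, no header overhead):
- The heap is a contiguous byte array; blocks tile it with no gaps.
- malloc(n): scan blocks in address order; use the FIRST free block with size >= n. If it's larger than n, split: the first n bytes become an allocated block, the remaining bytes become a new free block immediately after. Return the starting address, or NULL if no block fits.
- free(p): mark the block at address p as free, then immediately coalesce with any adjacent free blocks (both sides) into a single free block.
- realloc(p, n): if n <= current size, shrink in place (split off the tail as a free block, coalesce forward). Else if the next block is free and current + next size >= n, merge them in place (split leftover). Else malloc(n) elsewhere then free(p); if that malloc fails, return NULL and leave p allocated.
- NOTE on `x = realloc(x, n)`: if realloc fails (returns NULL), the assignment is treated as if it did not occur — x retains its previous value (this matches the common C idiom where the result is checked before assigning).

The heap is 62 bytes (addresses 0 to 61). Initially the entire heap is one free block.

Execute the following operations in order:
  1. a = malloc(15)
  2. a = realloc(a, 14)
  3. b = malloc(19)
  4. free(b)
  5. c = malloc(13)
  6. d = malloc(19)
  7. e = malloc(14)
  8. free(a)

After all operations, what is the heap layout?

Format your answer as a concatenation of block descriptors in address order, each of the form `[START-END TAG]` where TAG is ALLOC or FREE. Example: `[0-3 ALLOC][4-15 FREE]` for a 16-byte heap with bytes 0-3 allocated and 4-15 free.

Op 1: a = malloc(15) -> a = 0; heap: [0-14 ALLOC][15-61 FREE]
Op 2: a = realloc(a, 14) -> a = 0; heap: [0-13 ALLOC][14-61 FREE]
Op 3: b = malloc(19) -> b = 14; heap: [0-13 ALLOC][14-32 ALLOC][33-61 FREE]
Op 4: free(b) -> (freed b); heap: [0-13 ALLOC][14-61 FREE]
Op 5: c = malloc(13) -> c = 14; heap: [0-13 ALLOC][14-26 ALLOC][27-61 FREE]
Op 6: d = malloc(19) -> d = 27; heap: [0-13 ALLOC][14-26 ALLOC][27-45 ALLOC][46-61 FREE]
Op 7: e = malloc(14) -> e = 46; heap: [0-13 ALLOC][14-26 ALLOC][27-45 ALLOC][46-59 ALLOC][60-61 FREE]
Op 8: free(a) -> (freed a); heap: [0-13 FREE][14-26 ALLOC][27-45 ALLOC][46-59 ALLOC][60-61 FREE]

Answer: [0-13 FREE][14-26 ALLOC][27-45 ALLOC][46-59 ALLOC][60-61 FREE]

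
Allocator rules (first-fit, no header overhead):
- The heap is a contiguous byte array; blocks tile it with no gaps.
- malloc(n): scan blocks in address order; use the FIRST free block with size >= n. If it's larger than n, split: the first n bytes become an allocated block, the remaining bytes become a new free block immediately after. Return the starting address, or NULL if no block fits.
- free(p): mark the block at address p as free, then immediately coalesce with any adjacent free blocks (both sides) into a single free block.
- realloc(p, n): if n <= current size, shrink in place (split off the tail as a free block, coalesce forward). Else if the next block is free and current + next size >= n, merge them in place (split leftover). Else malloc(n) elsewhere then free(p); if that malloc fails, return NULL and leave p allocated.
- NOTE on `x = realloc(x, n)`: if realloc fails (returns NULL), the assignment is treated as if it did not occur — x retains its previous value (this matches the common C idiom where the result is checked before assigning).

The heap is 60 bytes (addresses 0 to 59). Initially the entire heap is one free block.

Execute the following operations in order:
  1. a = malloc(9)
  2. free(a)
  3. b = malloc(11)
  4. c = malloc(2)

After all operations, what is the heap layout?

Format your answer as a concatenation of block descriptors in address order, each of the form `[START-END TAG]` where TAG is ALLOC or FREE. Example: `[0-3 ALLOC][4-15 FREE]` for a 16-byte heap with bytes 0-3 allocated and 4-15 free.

Op 1: a = malloc(9) -> a = 0; heap: [0-8 ALLOC][9-59 FREE]
Op 2: free(a) -> (freed a); heap: [0-59 FREE]
Op 3: b = malloc(11) -> b = 0; heap: [0-10 ALLOC][11-59 FREE]
Op 4: c = malloc(2) -> c = 11; heap: [0-10 ALLOC][11-12 ALLOC][13-59 FREE]

Answer: [0-10 ALLOC][11-12 ALLOC][13-59 FREE]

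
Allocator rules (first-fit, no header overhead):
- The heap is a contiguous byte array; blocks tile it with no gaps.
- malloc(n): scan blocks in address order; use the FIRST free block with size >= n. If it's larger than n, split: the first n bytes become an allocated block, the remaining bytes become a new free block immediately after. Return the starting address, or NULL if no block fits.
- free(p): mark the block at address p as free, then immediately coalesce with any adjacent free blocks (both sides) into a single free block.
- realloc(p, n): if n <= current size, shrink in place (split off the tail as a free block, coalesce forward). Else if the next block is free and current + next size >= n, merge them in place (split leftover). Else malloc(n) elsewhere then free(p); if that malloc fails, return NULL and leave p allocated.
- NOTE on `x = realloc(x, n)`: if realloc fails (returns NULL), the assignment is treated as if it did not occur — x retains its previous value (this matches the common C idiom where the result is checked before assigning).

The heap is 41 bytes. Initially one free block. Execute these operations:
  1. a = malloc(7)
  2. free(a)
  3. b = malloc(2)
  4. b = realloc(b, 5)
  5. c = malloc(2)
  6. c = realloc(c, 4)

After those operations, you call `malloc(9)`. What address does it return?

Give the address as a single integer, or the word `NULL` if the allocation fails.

Op 1: a = malloc(7) -> a = 0; heap: [0-6 ALLOC][7-40 FREE]
Op 2: free(a) -> (freed a); heap: [0-40 FREE]
Op 3: b = malloc(2) -> b = 0; heap: [0-1 ALLOC][2-40 FREE]
Op 4: b = realloc(b, 5) -> b = 0; heap: [0-4 ALLOC][5-40 FREE]
Op 5: c = malloc(2) -> c = 5; heap: [0-4 ALLOC][5-6 ALLOC][7-40 FREE]
Op 6: c = realloc(c, 4) -> c = 5; heap: [0-4 ALLOC][5-8 ALLOC][9-40 FREE]
malloc(9): first-fit scan over [0-4 ALLOC][5-8 ALLOC][9-40 FREE] -> 9

Answer: 9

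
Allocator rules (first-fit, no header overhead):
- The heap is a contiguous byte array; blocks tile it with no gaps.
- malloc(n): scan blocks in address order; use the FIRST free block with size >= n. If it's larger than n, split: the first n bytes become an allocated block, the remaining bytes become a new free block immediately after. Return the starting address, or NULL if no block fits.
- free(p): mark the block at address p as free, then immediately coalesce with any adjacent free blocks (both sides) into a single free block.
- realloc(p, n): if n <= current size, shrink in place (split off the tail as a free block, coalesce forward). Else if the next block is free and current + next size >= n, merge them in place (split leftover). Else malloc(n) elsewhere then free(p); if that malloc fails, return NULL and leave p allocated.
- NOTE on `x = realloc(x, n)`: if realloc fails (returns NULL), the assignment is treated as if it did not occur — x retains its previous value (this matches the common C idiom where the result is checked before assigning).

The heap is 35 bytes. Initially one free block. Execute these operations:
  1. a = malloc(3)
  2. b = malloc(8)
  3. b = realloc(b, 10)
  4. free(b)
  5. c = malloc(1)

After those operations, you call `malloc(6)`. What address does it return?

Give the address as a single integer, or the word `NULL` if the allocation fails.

Answer: 4

Derivation:
Op 1: a = malloc(3) -> a = 0; heap: [0-2 ALLOC][3-34 FREE]
Op 2: b = malloc(8) -> b = 3; heap: [0-2 ALLOC][3-10 ALLOC][11-34 FREE]
Op 3: b = realloc(b, 10) -> b = 3; heap: [0-2 ALLOC][3-12 ALLOC][13-34 FREE]
Op 4: free(b) -> (freed b); heap: [0-2 ALLOC][3-34 FREE]
Op 5: c = malloc(1) -> c = 3; heap: [0-2 ALLOC][3-3 ALLOC][4-34 FREE]
malloc(6): first-fit scan over [0-2 ALLOC][3-3 ALLOC][4-34 FREE] -> 4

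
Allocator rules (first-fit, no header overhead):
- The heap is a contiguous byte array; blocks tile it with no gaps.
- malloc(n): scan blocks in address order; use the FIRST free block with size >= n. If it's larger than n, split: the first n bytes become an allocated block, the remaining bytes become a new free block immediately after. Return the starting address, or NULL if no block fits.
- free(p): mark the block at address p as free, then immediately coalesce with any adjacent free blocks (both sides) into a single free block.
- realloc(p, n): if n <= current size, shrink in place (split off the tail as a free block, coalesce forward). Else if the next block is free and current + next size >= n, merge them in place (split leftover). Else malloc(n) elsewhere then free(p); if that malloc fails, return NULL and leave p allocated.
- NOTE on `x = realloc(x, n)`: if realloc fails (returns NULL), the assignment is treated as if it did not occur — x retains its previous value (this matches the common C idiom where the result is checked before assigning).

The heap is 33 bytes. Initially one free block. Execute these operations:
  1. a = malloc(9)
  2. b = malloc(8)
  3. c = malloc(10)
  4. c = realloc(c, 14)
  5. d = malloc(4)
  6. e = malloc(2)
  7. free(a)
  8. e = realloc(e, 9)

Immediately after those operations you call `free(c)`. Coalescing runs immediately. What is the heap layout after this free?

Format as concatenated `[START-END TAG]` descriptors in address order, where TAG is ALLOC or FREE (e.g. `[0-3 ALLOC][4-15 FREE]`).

Op 1: a = malloc(9) -> a = 0; heap: [0-8 ALLOC][9-32 FREE]
Op 2: b = malloc(8) -> b = 9; heap: [0-8 ALLOC][9-16 ALLOC][17-32 FREE]
Op 3: c = malloc(10) -> c = 17; heap: [0-8 ALLOC][9-16 ALLOC][17-26 ALLOC][27-32 FREE]
Op 4: c = realloc(c, 14) -> c = 17; heap: [0-8 ALLOC][9-16 ALLOC][17-30 ALLOC][31-32 FREE]
Op 5: d = malloc(4) -> d = NULL; heap: [0-8 ALLOC][9-16 ALLOC][17-30 ALLOC][31-32 FREE]
Op 6: e = malloc(2) -> e = 31; heap: [0-8 ALLOC][9-16 ALLOC][17-30 ALLOC][31-32 ALLOC]
Op 7: free(a) -> (freed a); heap: [0-8 FREE][9-16 ALLOC][17-30 ALLOC][31-32 ALLOC]
Op 8: e = realloc(e, 9) -> e = 0; heap: [0-8 ALLOC][9-16 ALLOC][17-30 ALLOC][31-32 FREE]
free(c): c = 17 -> block [17-30 ALLOC]; mark free, coalesce with adjacent free neighbors -> [0-8 ALLOC][9-16 ALLOC][17-32 FREE]

Answer: [0-8 ALLOC][9-16 ALLOC][17-32 FREE]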